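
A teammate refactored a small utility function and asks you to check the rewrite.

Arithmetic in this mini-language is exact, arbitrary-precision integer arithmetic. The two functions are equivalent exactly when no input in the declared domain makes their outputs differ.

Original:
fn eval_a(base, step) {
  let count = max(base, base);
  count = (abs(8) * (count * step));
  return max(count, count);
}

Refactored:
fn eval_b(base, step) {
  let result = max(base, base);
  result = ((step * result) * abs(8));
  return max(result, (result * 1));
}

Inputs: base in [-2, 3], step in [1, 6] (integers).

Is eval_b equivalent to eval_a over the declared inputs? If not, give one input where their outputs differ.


Equivalent — the differences include arithmetic usage differs, plus local variable names differ, plus constant usage differs, yet no declared input distinguishes the two.
As a probe, take base=1, step=2: eval_a runs count becomes 1; next count becomes 16; next final value 16; eval_b runs result becomes 1; next result becomes 16; next final value 16; both end at 16.
Across all 36 domain points the two functions coincide.
verdict: equivalent


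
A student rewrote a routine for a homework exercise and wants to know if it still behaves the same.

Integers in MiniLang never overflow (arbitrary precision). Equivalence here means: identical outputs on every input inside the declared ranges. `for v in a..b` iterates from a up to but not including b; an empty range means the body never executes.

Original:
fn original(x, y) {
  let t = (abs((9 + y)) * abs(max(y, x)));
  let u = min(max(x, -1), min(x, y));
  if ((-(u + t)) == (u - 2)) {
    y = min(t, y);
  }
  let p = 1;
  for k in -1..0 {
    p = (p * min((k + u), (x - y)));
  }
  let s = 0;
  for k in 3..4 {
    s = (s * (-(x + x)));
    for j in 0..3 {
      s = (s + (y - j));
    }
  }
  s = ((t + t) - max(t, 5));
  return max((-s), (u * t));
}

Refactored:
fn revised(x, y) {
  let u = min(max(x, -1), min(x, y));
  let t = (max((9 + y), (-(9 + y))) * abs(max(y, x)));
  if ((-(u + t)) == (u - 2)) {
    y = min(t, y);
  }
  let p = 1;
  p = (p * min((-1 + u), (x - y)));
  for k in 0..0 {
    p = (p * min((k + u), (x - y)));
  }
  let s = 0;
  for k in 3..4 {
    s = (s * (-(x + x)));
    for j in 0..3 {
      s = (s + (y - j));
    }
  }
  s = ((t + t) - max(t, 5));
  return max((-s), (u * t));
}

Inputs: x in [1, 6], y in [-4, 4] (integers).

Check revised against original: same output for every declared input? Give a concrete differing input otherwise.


Equivalent — the differences include statement counts differ, plus loop structure differs, plus constant usage differs, plus arithmetic usage differs, plus min/max/abs usage differs, yet no declared input distinguishes the two.
One worked example (x=4, y=0) — original: t becomes 36; next u becomes 0; next ((-(u + t)) == (u - 2)) evaluates to false; next p becomes 1; next at k=-1:; next p becomes -1; next s becomes 0; next at k=3:; next s becomes 0; next at j=0:; next s becomes 0; next at j=1:; next s becomes -1; next at j=2:; next s becomes -3; next s becomes 36; next final value 0; revised: u becomes 0; next t becomes 36; next ((-(u + t)) == (u - 2)) evaluates to false; next p becomes 1; next p becomes -1; next k never enters its loop body; next s becomes 0; next at k=3:; next s becomes 0; next at j=0:; next s becomes 0; next at j=1:; next s becomes -1; next at j=2:; next s becomes -3; next s becomes 36; next final value 0; agreement on 0.
Every one of the 54 inputs gives matching results.
verdict: equivalent


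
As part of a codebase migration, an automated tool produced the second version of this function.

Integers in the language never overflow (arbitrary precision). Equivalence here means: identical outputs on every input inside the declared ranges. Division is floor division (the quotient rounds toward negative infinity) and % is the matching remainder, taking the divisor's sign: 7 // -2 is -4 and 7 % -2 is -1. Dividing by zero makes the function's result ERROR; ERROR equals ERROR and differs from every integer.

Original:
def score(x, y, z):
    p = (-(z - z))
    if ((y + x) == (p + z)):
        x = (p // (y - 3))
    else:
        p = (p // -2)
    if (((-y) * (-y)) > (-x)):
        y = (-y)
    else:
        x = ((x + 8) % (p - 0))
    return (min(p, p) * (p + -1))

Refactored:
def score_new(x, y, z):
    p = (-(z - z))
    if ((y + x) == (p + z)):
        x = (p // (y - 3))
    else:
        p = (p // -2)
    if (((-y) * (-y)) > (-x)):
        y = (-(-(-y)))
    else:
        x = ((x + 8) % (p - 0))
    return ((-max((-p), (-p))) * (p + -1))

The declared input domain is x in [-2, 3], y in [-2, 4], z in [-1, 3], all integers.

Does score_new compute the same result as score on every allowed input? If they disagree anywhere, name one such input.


Behavior is preserved: although min/max/abs usage differs, the outputs never diverge.
Tracing x=3, y=4, z=2: score: p=0, then ((y + x) == (p + z)) is false, then p=0, then (((-y) * (-y)) > (-x)) is true, then y=-4, then returns 0 | score_new: p=0, then ((y + x) == (p + z)) is false, then p=0, then (((-y) * (-y)) > (-x)) is true, then y=-4, then returns 0 — matching result 0.
Checked all 210 inputs in the declared domain: the outputs agree on every one.
verdict: equivalent


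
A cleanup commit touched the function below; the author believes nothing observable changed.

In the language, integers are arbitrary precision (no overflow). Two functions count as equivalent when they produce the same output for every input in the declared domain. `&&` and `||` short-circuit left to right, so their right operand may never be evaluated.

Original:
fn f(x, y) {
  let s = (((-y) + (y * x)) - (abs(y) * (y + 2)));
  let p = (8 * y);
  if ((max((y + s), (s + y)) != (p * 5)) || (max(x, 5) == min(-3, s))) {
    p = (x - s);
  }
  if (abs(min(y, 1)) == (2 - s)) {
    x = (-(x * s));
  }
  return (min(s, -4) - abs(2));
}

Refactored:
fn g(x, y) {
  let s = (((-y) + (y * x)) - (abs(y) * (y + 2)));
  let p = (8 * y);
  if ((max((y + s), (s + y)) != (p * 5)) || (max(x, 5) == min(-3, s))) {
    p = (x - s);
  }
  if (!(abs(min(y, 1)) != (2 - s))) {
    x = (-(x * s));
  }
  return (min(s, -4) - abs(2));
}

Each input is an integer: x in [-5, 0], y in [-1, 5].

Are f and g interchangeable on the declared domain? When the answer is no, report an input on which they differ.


The two versions differ — the changes include comparison usage differs, and boolean connective usage differs.
Spot check at x=-5, y=3 — f: s := -33 | p := 24 | ((max((y + s), (s + y)) != (p * 5)) || (max(x, 5) == min(-3, s))): true | p := 28 | (abs(min(y, 1)) == (2 - s)): false | result -35. g: s := -33 | p := 24 | ((max((y + s), (s + y)) != (p * 5)) || (max(x, 5) == min(-3, s))): true | p := 28 | (!(abs(min(y, 1)) != (2 - s))): false | result -35. Both give -35.
Sweeping the whole domain (42 inputs) finds no disagreement.
verdict: equivalent


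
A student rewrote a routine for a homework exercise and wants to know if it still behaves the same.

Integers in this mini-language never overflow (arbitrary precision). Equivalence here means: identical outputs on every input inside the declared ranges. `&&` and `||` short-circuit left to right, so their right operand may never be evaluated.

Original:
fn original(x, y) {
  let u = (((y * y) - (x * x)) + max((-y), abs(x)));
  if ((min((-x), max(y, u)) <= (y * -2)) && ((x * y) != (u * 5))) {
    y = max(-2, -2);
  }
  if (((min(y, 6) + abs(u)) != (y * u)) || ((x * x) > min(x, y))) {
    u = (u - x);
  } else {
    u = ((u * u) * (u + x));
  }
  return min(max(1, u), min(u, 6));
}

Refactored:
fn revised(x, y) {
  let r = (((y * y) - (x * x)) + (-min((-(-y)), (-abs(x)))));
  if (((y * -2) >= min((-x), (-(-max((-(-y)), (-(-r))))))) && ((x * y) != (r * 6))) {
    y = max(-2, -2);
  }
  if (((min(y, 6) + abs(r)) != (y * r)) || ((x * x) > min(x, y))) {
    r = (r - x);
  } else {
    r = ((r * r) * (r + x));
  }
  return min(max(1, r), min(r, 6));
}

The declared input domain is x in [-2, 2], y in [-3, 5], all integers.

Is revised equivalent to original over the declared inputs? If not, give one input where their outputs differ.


Although `5` became `6`, no input in the stated domain can expose it.
One worked example (x=-1, y=-3) — original: u := 11 | ((min((-x), max(y, u)) <= (y * -2)) && ((x * y) != (u * 5))): true | y := -2 | (((min(y, 6) + abs(u)) != (y * u)) || ((x * x) > min(x, y))): true | u := 12 | result 6; revised: r := 11 | (((y * -2) >= min((-x), (-(-max((-(-y)), (-(-r))))))) && ((x * y) != (r * 6))): true | y := -2 | (((min(y, 6) + abs(r)) != (y * r)) || ((x * x) > min(x, y))): true | r := 12 | result 6; agreement on 6.
Every one of the 45 inputs gives matching results.
verdict: equivalent


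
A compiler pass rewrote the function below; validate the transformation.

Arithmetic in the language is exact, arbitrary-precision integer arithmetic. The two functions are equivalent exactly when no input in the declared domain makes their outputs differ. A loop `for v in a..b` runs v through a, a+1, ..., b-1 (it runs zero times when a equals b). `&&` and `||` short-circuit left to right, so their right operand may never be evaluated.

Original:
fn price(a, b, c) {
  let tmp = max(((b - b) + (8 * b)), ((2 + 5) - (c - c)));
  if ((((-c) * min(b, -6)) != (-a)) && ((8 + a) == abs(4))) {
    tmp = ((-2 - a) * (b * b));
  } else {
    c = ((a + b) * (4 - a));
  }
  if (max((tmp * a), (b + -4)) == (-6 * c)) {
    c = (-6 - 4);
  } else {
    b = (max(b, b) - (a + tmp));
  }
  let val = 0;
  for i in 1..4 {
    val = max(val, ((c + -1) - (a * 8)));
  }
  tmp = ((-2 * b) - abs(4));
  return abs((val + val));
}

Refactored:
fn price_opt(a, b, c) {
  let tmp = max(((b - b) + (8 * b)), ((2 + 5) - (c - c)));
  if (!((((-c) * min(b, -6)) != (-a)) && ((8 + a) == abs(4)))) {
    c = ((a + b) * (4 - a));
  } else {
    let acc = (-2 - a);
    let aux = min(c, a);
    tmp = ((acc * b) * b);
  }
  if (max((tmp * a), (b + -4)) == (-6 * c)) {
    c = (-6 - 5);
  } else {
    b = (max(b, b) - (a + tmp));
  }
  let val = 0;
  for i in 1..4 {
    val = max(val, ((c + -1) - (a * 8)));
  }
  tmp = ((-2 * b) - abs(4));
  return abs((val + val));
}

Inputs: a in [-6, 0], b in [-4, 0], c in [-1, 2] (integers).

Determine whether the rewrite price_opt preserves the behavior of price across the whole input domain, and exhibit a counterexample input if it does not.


There is a counterexample at a=-4, b=-2, c=1: 42 on one side, 40 on the other.
price: tmp=7, then ((((-c) * min(b, -6)) != (-a)) && ((8 + a) == abs(4))) is true, then tmp=8, then (max((tmp * a), (b + -4)) == (-6 * c)) is true, then c=-10, then val=0, then (i=1), then val=21, then (i=2), then val=21, then (i=3), then val=21, then tmp=0, then returns 42
price_opt: tmp=7, then (!((((-c) * min(b, -6)) != (-a)) && ((8 + a) == abs(4)))) is false, then acc=2, then aux=-4, then tmp=8, then (max((tmp * a), (b + -4)) == (-6 * c)) is true, then c=-11, then val=0, then (i=1), then val=20, then (i=2), then val=20, then (i=3), then val=20, then tmp=0, then returns 40
verdict: not equivalent; witness: a=-4, b=-2, c=1


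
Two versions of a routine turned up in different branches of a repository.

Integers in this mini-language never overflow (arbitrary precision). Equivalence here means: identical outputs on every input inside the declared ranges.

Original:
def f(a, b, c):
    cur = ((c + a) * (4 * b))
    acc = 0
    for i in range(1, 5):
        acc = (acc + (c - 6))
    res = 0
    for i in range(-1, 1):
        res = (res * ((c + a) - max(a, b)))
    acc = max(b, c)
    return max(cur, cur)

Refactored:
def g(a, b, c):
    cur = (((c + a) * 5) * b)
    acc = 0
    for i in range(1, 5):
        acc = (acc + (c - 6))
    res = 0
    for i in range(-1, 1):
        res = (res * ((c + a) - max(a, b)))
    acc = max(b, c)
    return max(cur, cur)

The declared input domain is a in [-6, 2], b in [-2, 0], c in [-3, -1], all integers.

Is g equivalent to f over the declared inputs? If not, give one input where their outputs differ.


a=-6, b=-2, c=-3 yields 72 from f but 90 from g.
verdict: not equivalent; witness: a=-6, b=-2, c=-3


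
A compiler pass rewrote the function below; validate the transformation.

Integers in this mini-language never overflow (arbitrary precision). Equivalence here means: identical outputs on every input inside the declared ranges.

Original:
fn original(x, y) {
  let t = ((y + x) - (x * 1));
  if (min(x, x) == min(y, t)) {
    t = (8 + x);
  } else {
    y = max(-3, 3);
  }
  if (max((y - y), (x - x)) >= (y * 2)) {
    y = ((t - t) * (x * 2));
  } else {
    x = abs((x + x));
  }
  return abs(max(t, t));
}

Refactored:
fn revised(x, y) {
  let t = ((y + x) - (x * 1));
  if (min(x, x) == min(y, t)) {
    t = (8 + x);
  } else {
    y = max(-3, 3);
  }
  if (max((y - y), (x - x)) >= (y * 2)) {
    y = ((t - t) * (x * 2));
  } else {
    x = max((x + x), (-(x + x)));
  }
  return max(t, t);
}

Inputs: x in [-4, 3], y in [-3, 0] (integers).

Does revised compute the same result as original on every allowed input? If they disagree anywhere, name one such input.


The rewrite breaks on x=-4, y=-3, where the results are 3 and -3.
original: t = -3; (min(x, x) == min(y, t)) -> false; y = 3; (max((y - y), (x - x)) >= (y * 2)) -> false; x = 8; return 3
revised: t = -3; (min(x, x) == min(y, t)) -> false; y = 3; (max((y - y), (x - x)) >= (y * 2)) -> false; x = 8; return -3
verdict: not equivalent; witness: x=-4, y=-3


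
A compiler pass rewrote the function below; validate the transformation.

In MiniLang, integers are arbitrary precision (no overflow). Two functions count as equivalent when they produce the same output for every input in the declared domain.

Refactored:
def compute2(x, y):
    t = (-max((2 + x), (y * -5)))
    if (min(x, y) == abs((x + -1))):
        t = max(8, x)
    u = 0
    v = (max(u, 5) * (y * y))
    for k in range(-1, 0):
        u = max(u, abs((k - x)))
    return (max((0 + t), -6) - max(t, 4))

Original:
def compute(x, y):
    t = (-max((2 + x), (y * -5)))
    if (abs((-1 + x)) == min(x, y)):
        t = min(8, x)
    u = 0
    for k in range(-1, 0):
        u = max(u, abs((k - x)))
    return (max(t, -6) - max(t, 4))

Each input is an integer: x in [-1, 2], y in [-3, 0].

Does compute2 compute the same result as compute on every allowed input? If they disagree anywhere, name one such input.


At x=1, y=0: compute gives -3, compute2 gives 0.
verdict: not equivalent; witness: x=1, y=0


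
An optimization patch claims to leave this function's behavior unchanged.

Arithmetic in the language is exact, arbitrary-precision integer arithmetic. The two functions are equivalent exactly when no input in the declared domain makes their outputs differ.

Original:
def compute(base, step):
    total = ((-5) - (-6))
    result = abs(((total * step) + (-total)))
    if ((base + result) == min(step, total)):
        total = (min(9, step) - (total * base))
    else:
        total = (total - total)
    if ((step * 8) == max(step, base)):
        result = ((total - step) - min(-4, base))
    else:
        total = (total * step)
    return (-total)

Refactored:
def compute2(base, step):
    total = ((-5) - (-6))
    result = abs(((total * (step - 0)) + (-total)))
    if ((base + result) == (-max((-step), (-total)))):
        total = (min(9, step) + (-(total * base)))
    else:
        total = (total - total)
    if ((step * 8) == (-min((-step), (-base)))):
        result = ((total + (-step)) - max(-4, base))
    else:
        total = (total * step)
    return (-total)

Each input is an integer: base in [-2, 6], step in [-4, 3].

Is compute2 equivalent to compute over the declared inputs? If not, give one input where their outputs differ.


The edit looks behavioral (`min(-4, base)` became `max(-4, base)`), but over these ranges it never changes the outcome.
As a probe, take base=6, step=-1: compute runs total := 1 | result := 2 | ((base + result) == min(step, total)): false | total := 0 | ((step * 8) == max(step, base)): false | total := 0 | result 0; compute2 runs total := 1 | result := 2 | ((base + result) == (-max((-step), (-total)))): false | total := 0 | ((step * 8) == (-min((-step), (-base)))): false | total := 0 | result 0; both end at 0.
Checked all 72 inputs in the declared domain: the outputs agree on every one.
verdict: equivalent


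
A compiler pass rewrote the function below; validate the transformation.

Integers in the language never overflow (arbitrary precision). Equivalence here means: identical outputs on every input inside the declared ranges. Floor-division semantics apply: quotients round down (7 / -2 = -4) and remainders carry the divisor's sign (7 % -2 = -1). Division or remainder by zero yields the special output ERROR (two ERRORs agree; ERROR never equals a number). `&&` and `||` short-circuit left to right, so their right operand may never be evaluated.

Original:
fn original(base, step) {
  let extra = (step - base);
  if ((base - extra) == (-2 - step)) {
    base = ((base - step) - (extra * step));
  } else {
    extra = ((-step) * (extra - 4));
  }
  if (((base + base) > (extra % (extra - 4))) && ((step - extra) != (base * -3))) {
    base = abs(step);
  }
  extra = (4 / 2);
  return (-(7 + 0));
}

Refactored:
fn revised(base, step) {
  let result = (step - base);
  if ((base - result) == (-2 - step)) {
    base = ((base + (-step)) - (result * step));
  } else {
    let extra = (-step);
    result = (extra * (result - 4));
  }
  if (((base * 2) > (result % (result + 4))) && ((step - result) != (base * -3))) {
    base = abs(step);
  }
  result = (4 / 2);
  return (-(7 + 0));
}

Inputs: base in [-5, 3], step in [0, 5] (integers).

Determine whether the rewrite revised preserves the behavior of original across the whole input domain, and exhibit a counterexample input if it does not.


The rewrite breaks on base=-4, step=2, where the results are -7 and ERROR.
original: extra := 6 | ((base - extra) == (-2 - step)): false | extra := -4 | (((base + base) > (extra % (extra - 4))) && ((step - extra) != (base * -3))): false | extra := 2 | result -7
revised: result := 6 | ((base - result) == (-2 - step)): false | extra := -2 | result := -4 | divide-by-zero, output ERROR
verdict: not equivalent; witness: base=-4, step=2


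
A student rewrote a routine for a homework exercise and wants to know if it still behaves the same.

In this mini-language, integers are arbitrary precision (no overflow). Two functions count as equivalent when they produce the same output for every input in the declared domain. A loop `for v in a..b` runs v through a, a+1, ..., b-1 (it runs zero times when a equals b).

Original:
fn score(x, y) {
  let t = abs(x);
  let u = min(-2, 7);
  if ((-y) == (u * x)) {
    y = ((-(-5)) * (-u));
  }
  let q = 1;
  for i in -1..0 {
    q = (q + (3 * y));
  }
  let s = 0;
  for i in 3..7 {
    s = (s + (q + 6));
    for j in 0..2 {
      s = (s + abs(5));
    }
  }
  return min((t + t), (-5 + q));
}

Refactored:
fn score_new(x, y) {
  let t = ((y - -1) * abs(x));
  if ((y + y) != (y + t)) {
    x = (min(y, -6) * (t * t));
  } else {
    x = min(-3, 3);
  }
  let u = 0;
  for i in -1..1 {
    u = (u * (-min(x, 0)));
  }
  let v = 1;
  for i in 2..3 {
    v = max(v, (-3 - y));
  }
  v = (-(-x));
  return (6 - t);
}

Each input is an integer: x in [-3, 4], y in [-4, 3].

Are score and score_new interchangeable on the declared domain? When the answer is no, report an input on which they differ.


The rewrite breaks on x=-3, y=-4, where the results are -16 and 15.
score: t=3, then u=-2, then ((-y) == (u * x)) is false, then q=1, then (i=-1), then q=-11, then s=0, then (i=3), then s=-5, then (j=0), then s=0, then (j=1), then s=5, then (i=4), then s=0, then (j=0), then s=5, then (j=1), then s=10, then (i=5), then s=5, then (j=0), then s=10, then (j=1), then s=15, then (i=6), then s=10, then (j=0), then s=15, then (j=1), then s=20, then returns -16
score_new: t=-9, then ((y + y) != (y + t)) is true, then x=-486, then u=0, then (i=-1), then u=0, then (i=0), then u=0, then v=1, then (i=2), then v=1, then v=-486, then returns 15
verdict: not equivalent; witness: x=-3, y=-4


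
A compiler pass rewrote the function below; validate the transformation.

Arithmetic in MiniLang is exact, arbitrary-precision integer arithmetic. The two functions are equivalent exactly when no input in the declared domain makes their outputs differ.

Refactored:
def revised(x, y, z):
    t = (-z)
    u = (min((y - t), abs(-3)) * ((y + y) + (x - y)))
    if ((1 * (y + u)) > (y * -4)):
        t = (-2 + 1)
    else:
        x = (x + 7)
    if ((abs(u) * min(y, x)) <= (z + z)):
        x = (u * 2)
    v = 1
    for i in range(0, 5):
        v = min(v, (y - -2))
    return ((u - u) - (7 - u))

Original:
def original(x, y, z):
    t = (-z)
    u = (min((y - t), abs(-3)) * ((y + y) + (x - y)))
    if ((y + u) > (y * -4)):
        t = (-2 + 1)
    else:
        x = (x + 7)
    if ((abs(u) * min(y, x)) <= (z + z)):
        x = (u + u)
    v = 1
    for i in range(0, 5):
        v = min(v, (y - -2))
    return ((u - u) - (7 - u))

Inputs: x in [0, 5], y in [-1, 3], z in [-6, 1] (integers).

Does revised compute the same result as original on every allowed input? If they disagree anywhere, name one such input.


Although arithmetic usage differs; also constant usage differs, 240/240 inputs agree.
verdict: equivalent


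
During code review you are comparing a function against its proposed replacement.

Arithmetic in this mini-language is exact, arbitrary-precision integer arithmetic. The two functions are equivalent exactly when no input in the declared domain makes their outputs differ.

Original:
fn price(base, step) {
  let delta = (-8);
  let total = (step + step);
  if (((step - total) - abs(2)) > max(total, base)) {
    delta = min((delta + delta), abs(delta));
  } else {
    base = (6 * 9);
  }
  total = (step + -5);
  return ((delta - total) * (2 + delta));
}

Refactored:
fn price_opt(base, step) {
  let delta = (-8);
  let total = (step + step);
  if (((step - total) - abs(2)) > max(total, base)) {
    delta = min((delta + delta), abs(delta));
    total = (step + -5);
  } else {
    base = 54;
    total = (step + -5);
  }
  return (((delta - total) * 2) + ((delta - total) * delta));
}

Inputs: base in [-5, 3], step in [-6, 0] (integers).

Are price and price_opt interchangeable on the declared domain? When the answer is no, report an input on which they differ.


Side by side, the visible changes include: arithmetic usage differs; also constant usage differs; also statement counts differ.
As a probe, take base=1, step=-2: price runs delta = -8; total = -4; (((step - total) - abs(2)) > max(total, base)) -> false; base = 54; total = -7; return 6; price_opt runs delta = -8; total = -4; (((step - total) - abs(2)) > max(total, base)) -> false; base = 54; total = -7; return 6; both end at 6.
Every one of the 63 inputs gives matching results.
verdict: equivalent


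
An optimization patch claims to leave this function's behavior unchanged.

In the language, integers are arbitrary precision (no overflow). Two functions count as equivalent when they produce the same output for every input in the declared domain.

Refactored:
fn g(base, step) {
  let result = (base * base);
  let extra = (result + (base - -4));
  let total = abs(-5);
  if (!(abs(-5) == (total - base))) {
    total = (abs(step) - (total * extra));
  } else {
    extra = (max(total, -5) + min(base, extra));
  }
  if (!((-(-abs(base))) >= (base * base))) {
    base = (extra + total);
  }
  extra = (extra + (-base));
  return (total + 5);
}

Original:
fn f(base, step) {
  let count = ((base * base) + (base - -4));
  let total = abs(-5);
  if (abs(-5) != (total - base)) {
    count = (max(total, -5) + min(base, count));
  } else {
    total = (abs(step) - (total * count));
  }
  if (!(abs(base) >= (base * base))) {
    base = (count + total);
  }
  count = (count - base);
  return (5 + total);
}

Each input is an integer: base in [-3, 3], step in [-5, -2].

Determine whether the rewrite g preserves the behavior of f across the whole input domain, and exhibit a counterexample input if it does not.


The rewrite breaks on base=-3, step=-5, where the results are 10 and -40.
f: count=10, then total=5, then (abs(-5) != (total - base)) is true, then count=2, then (!(abs(base) >= (base * base))) is true, then base=7, then count=-5, then returns 10
g: result=9, then extra=10, then total=5, then (!(abs(-5) == (total - base))) is true, then total=-45, then (!((-(-abs(base))) >= (base * base))) is true, then base=-35, then extra=45, then returns -40
verdict: not equivalent; witness: base=-3, step=-5


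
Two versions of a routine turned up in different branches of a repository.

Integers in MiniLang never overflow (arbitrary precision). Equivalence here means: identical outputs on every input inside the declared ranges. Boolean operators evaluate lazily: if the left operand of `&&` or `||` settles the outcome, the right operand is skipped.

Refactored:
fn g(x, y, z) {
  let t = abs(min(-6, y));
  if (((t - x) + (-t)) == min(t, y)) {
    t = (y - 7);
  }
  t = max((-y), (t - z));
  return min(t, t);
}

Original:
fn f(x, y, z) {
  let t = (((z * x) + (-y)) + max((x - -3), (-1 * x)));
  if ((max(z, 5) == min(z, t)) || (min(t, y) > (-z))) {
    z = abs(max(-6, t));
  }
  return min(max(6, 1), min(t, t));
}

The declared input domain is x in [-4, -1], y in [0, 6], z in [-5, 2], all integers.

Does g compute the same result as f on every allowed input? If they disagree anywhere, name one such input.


Not equivalent: x=-4, y=0, z=-5 separates them (6 vs 11).
f: t := 24 | ((max(z, 5) == min(z, t)) || (min(t, y) > (-z))): false | result 6
g: t := 6 | (((t - x) + (-t)) == min(t, y)): false | t := 11 | result 11
verdict: not equivalent; witness: x=-4, y=0, z=-5


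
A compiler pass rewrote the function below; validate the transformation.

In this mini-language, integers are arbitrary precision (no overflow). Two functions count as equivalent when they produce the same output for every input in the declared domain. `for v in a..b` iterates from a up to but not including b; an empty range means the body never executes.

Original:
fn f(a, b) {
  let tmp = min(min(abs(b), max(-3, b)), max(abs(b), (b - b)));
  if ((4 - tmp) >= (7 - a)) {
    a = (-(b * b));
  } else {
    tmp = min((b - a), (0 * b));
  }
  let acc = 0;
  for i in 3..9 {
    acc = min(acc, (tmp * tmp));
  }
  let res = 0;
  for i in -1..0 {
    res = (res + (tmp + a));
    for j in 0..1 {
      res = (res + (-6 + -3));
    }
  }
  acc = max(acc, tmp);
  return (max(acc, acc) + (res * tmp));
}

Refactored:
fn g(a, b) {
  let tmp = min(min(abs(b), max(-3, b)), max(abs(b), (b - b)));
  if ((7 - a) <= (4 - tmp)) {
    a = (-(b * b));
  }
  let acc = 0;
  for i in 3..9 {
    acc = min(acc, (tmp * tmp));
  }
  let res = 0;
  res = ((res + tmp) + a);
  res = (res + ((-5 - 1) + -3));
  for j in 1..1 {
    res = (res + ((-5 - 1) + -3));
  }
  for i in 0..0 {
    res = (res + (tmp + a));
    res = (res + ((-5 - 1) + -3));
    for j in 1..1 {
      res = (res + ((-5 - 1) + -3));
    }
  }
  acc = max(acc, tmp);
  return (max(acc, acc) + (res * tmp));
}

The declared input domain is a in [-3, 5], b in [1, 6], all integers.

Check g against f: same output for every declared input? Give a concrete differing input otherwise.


Consider the input a=-3, b=1.
f: tmp = 1; ((4 - tmp) >= (7 - a)) -> false; tmp = 0; acc = 0; [i=3]; acc = 0; [i=4]; acc = 0; [i=5]; acc = 0; [i=6]; acc = 0; [i=7]; acc = 0; [i=8]; acc = 0; res = 0; [i=-1]; res = -3; [j=0]; res = -12; acc = 0; return 0
g: tmp = 1; ((7 - a) <= (4 - tmp)) -> false; acc = 0; [i=3]; acc = 0; [i=4]; acc = 0; [i=5]; acc = 0; [i=6]; acc = 0; [i=7]; acc = 0; [i=8]; acc = 0; res = 0; res = -2; res = -11; the j loop: no iterations; the i loop: no iterations; acc = 1; return -10
0 != -10, so the rewrite changes behavior.
verdict: not equivalent; witness: a=-3, b=1


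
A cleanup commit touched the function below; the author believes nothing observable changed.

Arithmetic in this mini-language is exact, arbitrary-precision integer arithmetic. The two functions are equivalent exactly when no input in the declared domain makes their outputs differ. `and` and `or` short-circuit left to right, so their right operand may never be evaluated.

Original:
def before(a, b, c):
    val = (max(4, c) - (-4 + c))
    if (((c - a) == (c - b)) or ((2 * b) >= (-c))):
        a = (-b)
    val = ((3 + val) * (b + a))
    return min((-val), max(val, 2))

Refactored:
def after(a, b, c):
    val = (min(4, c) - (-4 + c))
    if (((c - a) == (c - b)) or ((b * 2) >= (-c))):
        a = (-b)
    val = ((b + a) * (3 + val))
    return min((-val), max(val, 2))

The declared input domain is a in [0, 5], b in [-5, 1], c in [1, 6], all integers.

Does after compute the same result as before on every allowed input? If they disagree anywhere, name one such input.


These are not equivalent — on a=2, b=-1, c=1 the outputs split (-10 vs -7).
before: val becomes 7; next (((c - a) == (c - b)) or ((2 * b) >= (-c))) evaluates to false; next val becomes 10; next final value -10
after: val becomes 4; next (((c - a) == (c - b)) or ((b * 2) >= (-c))) evaluates to false; next val becomes 7; next final value -7
verdict: not equivalent; witness: a=2, b=-1, c=1


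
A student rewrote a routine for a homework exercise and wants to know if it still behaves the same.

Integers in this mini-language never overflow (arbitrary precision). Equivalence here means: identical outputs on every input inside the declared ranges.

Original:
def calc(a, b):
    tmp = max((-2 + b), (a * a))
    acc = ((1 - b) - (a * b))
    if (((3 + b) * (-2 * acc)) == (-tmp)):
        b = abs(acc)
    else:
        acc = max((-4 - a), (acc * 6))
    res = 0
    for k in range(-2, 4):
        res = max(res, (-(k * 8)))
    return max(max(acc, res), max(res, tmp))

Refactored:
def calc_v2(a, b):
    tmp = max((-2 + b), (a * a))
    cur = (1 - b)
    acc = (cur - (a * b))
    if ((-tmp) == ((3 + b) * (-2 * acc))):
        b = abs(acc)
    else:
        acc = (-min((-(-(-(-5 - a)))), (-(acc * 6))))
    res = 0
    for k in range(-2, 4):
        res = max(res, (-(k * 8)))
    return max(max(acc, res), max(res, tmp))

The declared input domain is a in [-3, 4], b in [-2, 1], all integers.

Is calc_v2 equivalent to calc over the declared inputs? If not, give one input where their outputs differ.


Equivalent. The edit looks behavioral (`-4` became `-5`), but over these ranges it never changes the outcome.
Checked all 32 inputs in the declared domain: the outputs agree on every one.
Tracing a=4, b=1: calc: tmp = 16; acc = -4; (((3 + b) * (-2 * acc)) == (-tmp)) -> false; acc = -8; res = 0; [k=-2]; res = 16; [k=-1]; res = 16; [k=0]; res = 16; [k=1]; res = 16; [k=2]; res = 16; [k=3]; res = 16; return 16 | calc_v2: tmp = 16; cur = 0; acc = -4; ((-tmp) == ((3 + b) * (-2 * acc))) -> false; acc = -9; res = 0; [k=-2]; res = 16; [k=-1]; res = 16; [k=0]; res = 16; [k=1]; res = 16; [k=2]; res = 16; [k=3]; res = 16; return 16 — matching result 16.
verdict: equivalent


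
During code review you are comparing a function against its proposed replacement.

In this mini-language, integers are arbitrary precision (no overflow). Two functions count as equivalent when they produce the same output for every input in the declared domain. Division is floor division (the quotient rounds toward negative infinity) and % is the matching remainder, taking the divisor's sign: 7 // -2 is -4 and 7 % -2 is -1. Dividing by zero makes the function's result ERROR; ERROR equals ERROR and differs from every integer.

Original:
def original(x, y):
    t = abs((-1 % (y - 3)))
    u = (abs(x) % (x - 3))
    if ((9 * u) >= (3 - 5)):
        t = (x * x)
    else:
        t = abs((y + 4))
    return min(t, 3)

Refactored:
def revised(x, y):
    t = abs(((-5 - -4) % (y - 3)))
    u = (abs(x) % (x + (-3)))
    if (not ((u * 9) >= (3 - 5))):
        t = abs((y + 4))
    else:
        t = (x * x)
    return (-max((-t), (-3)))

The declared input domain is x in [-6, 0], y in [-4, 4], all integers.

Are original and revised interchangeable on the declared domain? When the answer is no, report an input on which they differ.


Although min/max/abs usage differs, arithmetic usage differs, constant usage differs, boolean connective usage differs, 63/63 inputs agree.
verdict: equivalent


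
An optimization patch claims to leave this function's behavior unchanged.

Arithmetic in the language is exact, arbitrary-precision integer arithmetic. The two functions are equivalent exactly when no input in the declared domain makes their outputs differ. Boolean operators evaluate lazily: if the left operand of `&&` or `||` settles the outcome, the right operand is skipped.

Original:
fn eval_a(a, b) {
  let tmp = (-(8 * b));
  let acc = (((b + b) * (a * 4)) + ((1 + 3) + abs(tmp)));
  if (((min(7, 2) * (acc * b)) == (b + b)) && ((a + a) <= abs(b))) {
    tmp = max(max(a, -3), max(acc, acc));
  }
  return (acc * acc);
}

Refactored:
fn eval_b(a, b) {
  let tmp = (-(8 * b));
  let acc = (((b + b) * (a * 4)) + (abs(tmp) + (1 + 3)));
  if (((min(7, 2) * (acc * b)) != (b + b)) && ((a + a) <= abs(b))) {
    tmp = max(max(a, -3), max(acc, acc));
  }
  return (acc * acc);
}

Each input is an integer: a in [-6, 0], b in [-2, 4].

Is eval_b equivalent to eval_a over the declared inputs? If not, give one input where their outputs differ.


The edit looks behavioral (`((min(7, 2) * (acc * b)) == (b + b))` became `((min(7, 2) * (acc * b)) != (b + b))`), but over these ranges it never changes the outcome.
One worked example (a=-1, b=-1) — eval_a: tmp becomes 8; next acc becomes 20; next (((min(7, 2) * (acc * b)) == (b + b)) && ((a + a) <= abs(b))) evaluates to false; next final value 400; eval_b: tmp becomes 8; next acc becomes 20; next (((min(7, 2) * (acc * b)) != (b + b)) && ((a + a) <= abs(b))) evaluates to true; next tmp becomes 20; next final value 400; agreement on 400.
Sweeping the whole domain (49 inputs) finds no disagreement.
verdict: equivalent


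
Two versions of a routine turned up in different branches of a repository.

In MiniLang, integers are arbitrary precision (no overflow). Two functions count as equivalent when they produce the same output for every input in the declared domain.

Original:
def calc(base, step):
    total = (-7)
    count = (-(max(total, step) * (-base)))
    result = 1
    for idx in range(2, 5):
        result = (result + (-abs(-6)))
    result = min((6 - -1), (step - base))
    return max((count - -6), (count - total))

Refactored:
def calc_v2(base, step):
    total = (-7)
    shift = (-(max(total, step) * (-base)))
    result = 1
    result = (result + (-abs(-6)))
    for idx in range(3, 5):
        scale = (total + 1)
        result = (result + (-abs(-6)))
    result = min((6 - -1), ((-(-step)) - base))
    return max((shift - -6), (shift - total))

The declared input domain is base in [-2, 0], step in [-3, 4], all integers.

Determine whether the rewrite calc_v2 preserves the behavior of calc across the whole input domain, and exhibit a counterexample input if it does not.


Equivalent — the differences include arithmetic usage differs; min/max/abs usage differs; local variable names differ; statement counts differ; constant usage differs; loop structure differs, yet no declared input distinguishes the two.
Tracing base=-1, step=0: calc: total becomes -7; next count becomes 0; next result becomes 1; next at idx=2:; next result becomes -5; next at idx=3:; next result becomes -11; next at idx=4:; next result becomes -17; next result becomes 1; next final value 7 | calc_v2: total becomes -7; next shift becomes 0; next result becomes 1; next result becomes -5; next at idx=3:; next scale becomes -6; next result becomes -11; next at idx=4:; next scale becomes -6; next result becomes -17; next result becomes 1; next final value 7 — matching result 7.
An exhaustive pass over the 24 declared inputs shows identical outputs.
verdict: equivalent


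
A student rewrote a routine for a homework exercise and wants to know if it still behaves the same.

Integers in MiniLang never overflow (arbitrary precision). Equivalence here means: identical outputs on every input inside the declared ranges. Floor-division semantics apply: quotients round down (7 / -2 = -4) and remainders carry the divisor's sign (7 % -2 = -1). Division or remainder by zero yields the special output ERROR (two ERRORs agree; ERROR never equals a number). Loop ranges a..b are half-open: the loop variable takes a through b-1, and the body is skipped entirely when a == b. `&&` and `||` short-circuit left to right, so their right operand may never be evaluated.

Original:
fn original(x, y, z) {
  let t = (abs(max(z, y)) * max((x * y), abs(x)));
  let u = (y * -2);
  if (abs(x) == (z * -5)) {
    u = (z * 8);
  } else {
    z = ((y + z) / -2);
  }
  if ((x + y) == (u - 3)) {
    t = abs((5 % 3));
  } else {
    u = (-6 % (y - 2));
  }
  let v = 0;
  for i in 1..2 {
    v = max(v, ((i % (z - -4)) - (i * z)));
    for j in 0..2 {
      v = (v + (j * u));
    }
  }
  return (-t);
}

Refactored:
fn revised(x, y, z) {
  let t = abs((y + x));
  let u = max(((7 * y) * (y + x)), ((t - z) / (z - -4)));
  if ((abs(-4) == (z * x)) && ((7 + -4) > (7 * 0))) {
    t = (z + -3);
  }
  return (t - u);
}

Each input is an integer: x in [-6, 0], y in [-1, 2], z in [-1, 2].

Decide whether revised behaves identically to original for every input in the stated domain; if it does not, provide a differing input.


The rewrite breaks on x=-6, y=-1, z=-1, where the results are -6 and -42.
original: t = 6; u = 2; (abs(x) == (z * -5)) -> false; z = 1; ((x + y) == (u - 3)) -> false; u = 0; v = 0; [i=1]; v = 0; [j=0]; v = 0; [j=1]; v = 0; return -6
revised: t = 7; u = 49; ((abs(-4) == (z * x)) && ((7 + -4) > (7 * 0))) -> false; return -42
verdict: not equivalent; witness: x=-6, y=-1, z=-1


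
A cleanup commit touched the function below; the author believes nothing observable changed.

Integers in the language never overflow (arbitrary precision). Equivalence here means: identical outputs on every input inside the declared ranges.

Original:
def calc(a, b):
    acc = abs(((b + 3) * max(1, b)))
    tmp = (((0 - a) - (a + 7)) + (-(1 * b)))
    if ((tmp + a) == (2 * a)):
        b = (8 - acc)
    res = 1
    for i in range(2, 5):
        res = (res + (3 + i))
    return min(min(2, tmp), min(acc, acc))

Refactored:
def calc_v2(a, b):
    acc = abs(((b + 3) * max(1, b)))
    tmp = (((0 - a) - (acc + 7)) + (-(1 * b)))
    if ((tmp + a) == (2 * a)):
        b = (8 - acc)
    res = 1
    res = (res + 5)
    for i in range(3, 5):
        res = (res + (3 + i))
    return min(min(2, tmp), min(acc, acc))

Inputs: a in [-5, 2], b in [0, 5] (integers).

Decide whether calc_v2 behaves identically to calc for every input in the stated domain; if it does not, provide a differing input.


Not equivalent: a=-5, b=0 separates them (2 vs -5).
calc: acc becomes 3; next tmp becomes 3; next ((tmp + a) == (2 * a)) evaluates to false; next res becomes 1; next at i=2:; next res becomes 6; next at i=3:; next res becomes 12; next at i=4:; next res becomes 19; next final value 2
calc_v2: acc becomes 3; next tmp becomes -5; next ((tmp + a) == (2 * a)) evaluates to true; next b becomes 5; next res becomes 1; next res becomes 6; next at i=3:; next res becomes 12; next at i=4:; next res becomes 19; next final value -5
verdict: not equivalent; witness: a=-5, b=0


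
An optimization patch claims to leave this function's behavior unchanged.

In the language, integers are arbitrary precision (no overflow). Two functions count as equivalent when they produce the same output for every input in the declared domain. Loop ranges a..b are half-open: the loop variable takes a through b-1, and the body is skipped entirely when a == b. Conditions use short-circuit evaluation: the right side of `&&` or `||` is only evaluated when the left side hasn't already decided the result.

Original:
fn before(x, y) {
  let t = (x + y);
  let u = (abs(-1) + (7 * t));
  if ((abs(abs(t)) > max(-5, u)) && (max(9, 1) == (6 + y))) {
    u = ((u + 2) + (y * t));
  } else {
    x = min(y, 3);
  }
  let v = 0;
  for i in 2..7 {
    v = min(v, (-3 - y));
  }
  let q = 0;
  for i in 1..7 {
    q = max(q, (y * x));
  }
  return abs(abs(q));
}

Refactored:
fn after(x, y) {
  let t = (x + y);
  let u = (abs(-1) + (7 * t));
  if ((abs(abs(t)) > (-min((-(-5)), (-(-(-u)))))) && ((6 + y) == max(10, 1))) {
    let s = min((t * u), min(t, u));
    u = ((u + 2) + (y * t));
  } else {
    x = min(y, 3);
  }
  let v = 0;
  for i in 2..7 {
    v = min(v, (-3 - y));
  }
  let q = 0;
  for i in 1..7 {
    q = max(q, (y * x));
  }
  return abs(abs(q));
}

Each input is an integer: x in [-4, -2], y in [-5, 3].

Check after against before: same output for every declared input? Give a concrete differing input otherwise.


Consider the input x=-4, y=3.
before: t becomes -1; next u becomes -6; next ((abs(abs(t)) > max(-5, u)) && (max(9, 1) == (6 + y))) evaluates to true; next u becomes -7; next v becomes 0; next at i=2:; next v becomes -6; next at i=3:; next v becomes -6; next at i=4:; next v becomes -6; next at i=5:; next v becomes -6; next at i=6:; next v becomes -6; next q becomes 0; next at i=1:; next q becomes 0; next at i=2:; next q becomes 0; next at i=3:; next q becomes 0; next at i=4:; next q becomes 0; next at i=5:; next q becomes 0; next at i=6:; next q becomes 0; next final value 0
after: t becomes -1; next u becomes -6; next ((abs(abs(t)) > (-min((-(-5)), (-(-(-u)))))) && ((6 + y) == max(10, 1))) evaluates to false; next x becomes 3; next v becomes 0; next at i=2:; next v becomes -6; next at i=3:; next v becomes -6; next at i=4:; next v becomes -6; next at i=5:; next v becomes -6; next at i=6:; next v becomes -6; next q becomes 0; next at i=1:; next q becomes 9; next at i=2:; next q becomes 9; next at i=3:; next q becomes 9; next at i=4:; next q becomes 9; next at i=5:; next q becomes 9; next at i=6:; next q becomes 9; next final value 9
0 vs 9 — the two versions disagree here.
verdict: not equivalent; witness: x=-4, y=3
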